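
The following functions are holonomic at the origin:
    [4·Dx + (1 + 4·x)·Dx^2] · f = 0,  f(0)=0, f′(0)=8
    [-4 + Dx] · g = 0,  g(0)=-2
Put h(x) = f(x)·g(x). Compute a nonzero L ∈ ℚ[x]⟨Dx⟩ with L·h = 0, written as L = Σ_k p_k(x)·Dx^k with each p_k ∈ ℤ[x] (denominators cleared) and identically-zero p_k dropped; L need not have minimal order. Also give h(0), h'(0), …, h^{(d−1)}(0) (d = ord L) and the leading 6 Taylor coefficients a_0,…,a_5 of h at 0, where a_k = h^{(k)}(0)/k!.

L = 64·x + (-4 - 32·x)·Dx + (1 + 4·x)·Dx^2  (order 2).
h: a_k = 0, -16, -32, -256/3, 0, -1536/5, …
ICs: h(0) = 0, h′(0) = -16.

f: a_k = 0, 8, -16, 128/3, -128, 2048/5, …
g: a_k = -2, -8, -16, -64/3, -64/3, -256/15, …
Sym-product of L_f,L_g gives L₀ (≤ ord 2).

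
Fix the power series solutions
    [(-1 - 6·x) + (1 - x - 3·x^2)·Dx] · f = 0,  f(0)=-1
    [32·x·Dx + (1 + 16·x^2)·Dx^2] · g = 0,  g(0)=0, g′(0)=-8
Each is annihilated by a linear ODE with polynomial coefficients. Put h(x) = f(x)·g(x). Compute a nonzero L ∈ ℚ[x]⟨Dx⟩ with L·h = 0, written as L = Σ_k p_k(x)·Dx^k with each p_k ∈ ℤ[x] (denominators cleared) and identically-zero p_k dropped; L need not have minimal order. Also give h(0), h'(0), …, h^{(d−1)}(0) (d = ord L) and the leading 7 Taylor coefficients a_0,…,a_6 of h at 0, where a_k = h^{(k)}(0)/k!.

L = (6 + 32·x + 288·x^2) + (2 - 20·x + 64·x^2 + 288·x^3)·Dx + (-1 + x - 13·x^2 + 16·x^3 + 48·x^4)·Dx^2  (order 2).
h: a_k = 0, 8, 8, -32/3, 40/3, 5864/15, 6464/15, …
ICs: h(0) = 0, h′(0) = 8.

f: a_k = -1, -1, -4, -7, -19, -40, -97, …
g: a_k = 0, -8, 0, 128/3, 0, -2048/5, 0, …
h₀=f·g: eliminate ⇒ L₀, order ≤ 1·2.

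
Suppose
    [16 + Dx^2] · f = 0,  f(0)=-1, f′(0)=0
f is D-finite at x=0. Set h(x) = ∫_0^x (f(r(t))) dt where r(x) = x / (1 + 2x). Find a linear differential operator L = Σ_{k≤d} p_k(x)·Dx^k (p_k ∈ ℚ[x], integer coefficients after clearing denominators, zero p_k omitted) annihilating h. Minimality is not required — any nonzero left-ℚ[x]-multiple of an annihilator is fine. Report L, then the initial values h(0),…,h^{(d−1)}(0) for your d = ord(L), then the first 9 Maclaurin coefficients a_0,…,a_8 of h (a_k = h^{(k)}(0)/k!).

f: a_k = -1, 0, 8, 0, -32/3, 0, 256/45, 0, -512/315, …
h₀=f(r): pull back L_f along r ⇒ L₀.
Integrate: L := L₀·Dx.
L = 16·Dx + (4 + 24·x + 48·x^2 + 32·x^3)·Dx^2 + (1 + 8·x + 24·x^2 + 32·x^3 + 16·x^4)·Dx^3  (order 3).
h: a_k = 0, -1, 0, 8/3, -8, 256/15, -256/9, 1408/45, 64/5, …
ICs: h(0) = 0, h′(0) = -1, h′′(0) = 0.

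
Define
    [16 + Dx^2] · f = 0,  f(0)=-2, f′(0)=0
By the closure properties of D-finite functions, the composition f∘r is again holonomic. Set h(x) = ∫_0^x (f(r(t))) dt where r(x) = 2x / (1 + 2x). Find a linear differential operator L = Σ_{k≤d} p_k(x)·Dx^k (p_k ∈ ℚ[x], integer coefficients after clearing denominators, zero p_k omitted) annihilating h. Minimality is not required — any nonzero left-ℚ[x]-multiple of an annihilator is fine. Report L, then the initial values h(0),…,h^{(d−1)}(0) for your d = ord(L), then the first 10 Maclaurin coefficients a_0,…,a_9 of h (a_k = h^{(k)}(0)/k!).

f: a_k = -2, 0, 16, 0, -64/3, 0, 512/45, 0, -1024/315, 0, …
Change of var in L_f (x↦r) gives L₀.
h=∫h₀ ⇒ L = L₀·Dx.
L = 64·Dx + (4 + 24·x + 48·x^2 + 32·x^3)·Dx^2 + (1 + 8·x + 24·x^2 + 32·x^3 + 16·x^4)·Dx^3  (order 3).
h: a_k = 0, -2, 0, 64/3, -64, 256/3, 1024/9, -50176/45, 20992/5, -6434816/567, …
ICs: h(0) = 0, h′(0) = -2, h′′(0) = 0.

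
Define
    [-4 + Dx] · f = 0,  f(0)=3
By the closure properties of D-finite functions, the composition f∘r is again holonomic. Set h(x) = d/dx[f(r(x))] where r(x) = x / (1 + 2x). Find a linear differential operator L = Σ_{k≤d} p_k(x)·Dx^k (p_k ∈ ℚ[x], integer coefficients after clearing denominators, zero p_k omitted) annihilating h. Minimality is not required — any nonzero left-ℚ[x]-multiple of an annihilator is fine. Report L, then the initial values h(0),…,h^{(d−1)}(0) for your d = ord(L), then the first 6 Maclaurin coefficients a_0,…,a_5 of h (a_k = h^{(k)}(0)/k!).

f: a_k = 3, 12, 24, 32, 32, 128/5, …
h₀=f(r): pull back L_f along r ⇒ L₀.
h=h₀': d/dx-closure on L₀ ⇒ L.
L = -8·x + (-1 - 4·x - 4·x^2)·Dx  (order 1).
h: a_k = 12, 0, -48, 128, -192, 512/5, …
ICs: h(0) = 12.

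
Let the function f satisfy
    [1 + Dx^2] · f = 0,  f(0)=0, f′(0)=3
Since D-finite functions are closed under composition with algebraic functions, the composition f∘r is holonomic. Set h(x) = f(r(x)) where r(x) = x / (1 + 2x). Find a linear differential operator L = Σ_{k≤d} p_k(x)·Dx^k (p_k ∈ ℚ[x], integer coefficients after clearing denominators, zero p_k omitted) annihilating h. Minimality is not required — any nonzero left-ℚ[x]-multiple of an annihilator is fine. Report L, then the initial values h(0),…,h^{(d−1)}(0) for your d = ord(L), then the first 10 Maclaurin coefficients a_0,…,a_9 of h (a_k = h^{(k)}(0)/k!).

L = 1 + (4 + 24·x + 48·x^2 + 32·x^3)·Dx + (1 + 8·x + 24·x^2 + 32·x^3 + 16·x^4)·Dx^2  (order 2).
h: a_k = 0, 3, -6, 23/2, -21, 1441/40, -225/4, 123479/1680, -6599/120, -12104063/120960, …
ICs: h(0) = 0, h′(0) = 3.

f: a_k = 0, 3, 0, -1/2, 0, 1/40, 0, -1/1680, 0, 1/120960, …
f∘r: x↦r, Dx↦Dx/r' in L_f ⇒ L₀.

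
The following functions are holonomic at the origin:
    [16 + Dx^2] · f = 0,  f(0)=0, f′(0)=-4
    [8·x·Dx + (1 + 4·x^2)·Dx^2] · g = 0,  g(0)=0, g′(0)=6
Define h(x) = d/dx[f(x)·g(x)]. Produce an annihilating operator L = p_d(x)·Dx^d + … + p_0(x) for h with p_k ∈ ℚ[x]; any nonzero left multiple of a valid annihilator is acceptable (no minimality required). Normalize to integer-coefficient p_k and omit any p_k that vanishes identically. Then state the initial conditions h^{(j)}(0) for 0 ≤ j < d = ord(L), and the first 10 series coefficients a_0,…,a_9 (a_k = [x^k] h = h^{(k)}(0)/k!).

L = (4096 + 58368·x^2 + 354304·x^4 + 983040·x^6 + 1867776·x^8 + 2621440·x^10 + 2097152·x^12) + (1984·x + 30208·x^3 + 158720·x^5 + 409600·x^7 + 655360·x^9 + 524288·x^11)·Dx + (336 + 5216·x^2 + 34560·x^4 + 114176·x^6 + 249856·x^8 + 360448·x^10 + 262144·x^12)·Dx^2 + (124·x + 1888·x^3 + 9920·x^5 + 25600·x^7 + 40960·x^9 + 32768·x^11)·Dx^3 + (5 + 98·x^2 + 776·x^4 + 3296·x^6 + 8320·x^8 + 12288·x^10 + 8192·x^12)·Dx^4  (order 4).
h: a_k = 0, -48, 0, 384, 0, -1280, 0, 4096, 0, -13815808/945, …
ICs: h(0) = 0, h′(0) = -48, h′′(0) = 0, h′′′(0) = 2304.

f: a_k = 0, -4, 0, 32/3, 0, -128/15, 0, 1024/315, 0, -2048/2835, …
g: a_k = 0, 6, 0, -8, 0, 96/5, 0, -384/7, 0, 512/3, …
h₀=f·g: eliminate ⇒ L₀, order ≤ 2·2.
Derive L from L₀ (diff closure).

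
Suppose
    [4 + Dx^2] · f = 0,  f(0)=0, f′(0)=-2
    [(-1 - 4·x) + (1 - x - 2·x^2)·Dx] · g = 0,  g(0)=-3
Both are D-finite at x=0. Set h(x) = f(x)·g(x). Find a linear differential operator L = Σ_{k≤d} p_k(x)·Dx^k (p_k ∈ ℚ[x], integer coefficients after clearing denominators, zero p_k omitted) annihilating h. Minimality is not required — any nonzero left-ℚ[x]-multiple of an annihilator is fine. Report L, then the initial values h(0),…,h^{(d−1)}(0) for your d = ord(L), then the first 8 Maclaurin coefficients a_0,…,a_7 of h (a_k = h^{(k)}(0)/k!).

L = (4·x + 8·x^2) + (2 + 8·x)·Dx + (-1 + x + 2·x^2)·Dx^2  (order 2).
h: a_k = 0, 6, 6, 14, 26, 274/5, 534/5, 22714/105, …
ICs: h(0) = 0, h′(0) = 6.

f: a_k = 0, -2, 0, 4/3, 0, -4/15, 0, 8/315, …
g: a_k = -3, -3, -9, -15, -33, -63, -129, -255, …
f·g: L₀ = L_f ⊗_s L_g, ord ≤ 2·1.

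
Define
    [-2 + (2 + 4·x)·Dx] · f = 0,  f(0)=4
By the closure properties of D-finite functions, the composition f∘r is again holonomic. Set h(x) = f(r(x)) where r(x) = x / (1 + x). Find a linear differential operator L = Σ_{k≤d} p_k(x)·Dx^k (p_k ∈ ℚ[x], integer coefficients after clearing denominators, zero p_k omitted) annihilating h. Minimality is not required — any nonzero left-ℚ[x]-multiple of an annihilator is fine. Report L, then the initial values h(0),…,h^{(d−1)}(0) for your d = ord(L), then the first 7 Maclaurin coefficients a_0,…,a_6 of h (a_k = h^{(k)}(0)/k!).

f: a_k = 4, 4, -2, 2, -5/2, 7/2, -21/4, …
Substitute x→r, Dx→(1/r')Dx; clear ⇒ L₀.
L = -1 + (1 + 4·x + 3·x^2)·Dx  (order 1).
h: a_k = 4, 4, -6, 10, -37/2, 75/2, -327/4, …
ICs: h(0) = 4.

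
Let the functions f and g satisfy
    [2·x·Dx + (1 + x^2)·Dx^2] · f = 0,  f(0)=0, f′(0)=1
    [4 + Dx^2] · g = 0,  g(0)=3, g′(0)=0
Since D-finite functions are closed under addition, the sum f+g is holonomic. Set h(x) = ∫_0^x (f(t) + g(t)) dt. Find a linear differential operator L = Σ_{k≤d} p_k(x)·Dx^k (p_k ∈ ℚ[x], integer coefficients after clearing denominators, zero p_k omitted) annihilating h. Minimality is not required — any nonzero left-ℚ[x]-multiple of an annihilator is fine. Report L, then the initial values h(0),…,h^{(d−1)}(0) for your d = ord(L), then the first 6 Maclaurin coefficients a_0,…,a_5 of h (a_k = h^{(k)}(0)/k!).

f: a_k = 0, 1, 0, -1/3, 0, 1/5, …
g: a_k = 3, 0, -6, 0, 2, 0, …
L₀ := lclm(L_f,L_g); ord L₀ ≤ 2+2.
∫: right-multiply L₀ by Dx.
L = (-32·x + 80·x^3 + 16·x^5)·Dx^2 + (4 + 32·x^2 + 36·x^4 + 8·x^6)·Dx^3 + (-8·x + 20·x^3 + 4·x^5)·Dx^4 + (1 + 8·x^2 + 9·x^4 + 2·x^6)·Dx^5  (order 5).
h: a_k = 0, 3, 1/2, -2, -1/12, 2/5, …
ICs: h(0) = 0, h′(0) = 3, h′′(0) = 1, h′′′(0) = -12, h′′′′(0) = -2.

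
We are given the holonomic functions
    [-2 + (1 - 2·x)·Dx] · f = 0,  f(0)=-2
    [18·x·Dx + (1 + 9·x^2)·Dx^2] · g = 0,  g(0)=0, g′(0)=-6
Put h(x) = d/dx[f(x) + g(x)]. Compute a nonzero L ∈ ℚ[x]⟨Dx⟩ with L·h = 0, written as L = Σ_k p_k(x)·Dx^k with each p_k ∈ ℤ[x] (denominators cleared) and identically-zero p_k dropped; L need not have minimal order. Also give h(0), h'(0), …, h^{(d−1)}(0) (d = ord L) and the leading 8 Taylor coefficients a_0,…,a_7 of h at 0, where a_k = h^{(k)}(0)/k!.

L = (-36 + 288·x + 972·x^2) + (21 - 36·x + 9·x^2 + 972·x^3)·Dx + (-2 - 5·x - 45·x^3 + 162·x^4)·Dx^2  (order 2).
h: a_k = -10, -16, 6, -128, -806, -768, 2582, -4096, …
ICs: h(0) = -10, h′(0) = -16.

f: a_k = -2, -4, -8, -16, -32, -64, -128, -256, …
g: a_k = 0, -6, 0, 18, 0, -486/5, 0, 4374/7, …
h₀=f+g: left-lcm gives L₀, ord ≤ 3.
h₀' ⇒ L via d/dx closure of L₀.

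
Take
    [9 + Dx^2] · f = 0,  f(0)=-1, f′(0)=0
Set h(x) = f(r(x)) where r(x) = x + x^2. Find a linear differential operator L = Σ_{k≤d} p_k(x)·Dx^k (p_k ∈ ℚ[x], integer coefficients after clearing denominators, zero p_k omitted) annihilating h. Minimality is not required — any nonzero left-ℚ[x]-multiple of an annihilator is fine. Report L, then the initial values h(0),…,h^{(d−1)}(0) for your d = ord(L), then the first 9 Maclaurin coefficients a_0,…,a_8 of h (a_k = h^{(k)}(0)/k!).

f: a_k = -1, 0, 9/2, 0, -27/8, 0, 81/80, 0, -729/4480, …
f∘r: x↦r, Dx↦Dx/r' in L_f ⇒ L₀.
L = (9 + 54·x + 108·x^2 + 72·x^3) - 2·Dx + (1 + 2·x)·Dx^2  (order 2).
h: a_k = -1, 0, 9/2, 9, 9/8, -27/2, -1539/80, -297/40, 52191/4480, …
ICs: h(0) = -1, h′(0) = 0.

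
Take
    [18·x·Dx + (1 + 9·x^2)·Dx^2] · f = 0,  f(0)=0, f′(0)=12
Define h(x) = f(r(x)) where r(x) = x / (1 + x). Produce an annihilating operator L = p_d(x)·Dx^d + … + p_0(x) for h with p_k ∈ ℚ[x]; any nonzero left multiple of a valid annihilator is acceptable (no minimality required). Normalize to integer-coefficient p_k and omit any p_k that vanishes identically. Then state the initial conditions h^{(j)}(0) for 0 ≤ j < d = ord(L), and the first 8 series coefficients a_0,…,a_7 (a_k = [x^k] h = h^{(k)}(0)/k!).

L = (2 + 20·x)·Dx + (1 + 2·x + 10·x^2)·Dx^2  (order 2).
h: a_k = 0, 12, -12, -24, 96, -48/5, -624, 7968/7, …
ICs: h(0) = 0, h′(0) = 12.

f: a_k = 0, 12, 0, -36, 0, 972/5, 0, -8748/7, …
Substitute x→r, Dx→(1/r')Dx; clear ⇒ L₀.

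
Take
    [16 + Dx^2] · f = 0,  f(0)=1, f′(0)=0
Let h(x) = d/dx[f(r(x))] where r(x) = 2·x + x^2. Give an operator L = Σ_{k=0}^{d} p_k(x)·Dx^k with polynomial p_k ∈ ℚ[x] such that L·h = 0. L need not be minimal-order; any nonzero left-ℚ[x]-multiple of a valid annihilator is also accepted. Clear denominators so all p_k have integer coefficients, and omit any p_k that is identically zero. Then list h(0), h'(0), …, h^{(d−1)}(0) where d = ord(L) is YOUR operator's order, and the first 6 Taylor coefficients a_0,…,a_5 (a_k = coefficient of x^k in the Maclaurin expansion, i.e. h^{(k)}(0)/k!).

f: a_k = 1, 0, -8, 0, 32/3, 0, …
Substitute x→r, Dx→(1/r')Dx; clear ⇒ L₀.
Derive L from L₀ (diff closure).
L = (67 + 256·x + 384·x^2 + 256·x^3 + 64·x^4) + (-3 - 3·x)·Dx + (1 + 2·x + x^2)·Dx^2  (order 2).
h: a_k = 0, -64, -96, 1952/3, 5120/3, -9728/15, …
ICs: h(0) = 0, h′(0) = -64.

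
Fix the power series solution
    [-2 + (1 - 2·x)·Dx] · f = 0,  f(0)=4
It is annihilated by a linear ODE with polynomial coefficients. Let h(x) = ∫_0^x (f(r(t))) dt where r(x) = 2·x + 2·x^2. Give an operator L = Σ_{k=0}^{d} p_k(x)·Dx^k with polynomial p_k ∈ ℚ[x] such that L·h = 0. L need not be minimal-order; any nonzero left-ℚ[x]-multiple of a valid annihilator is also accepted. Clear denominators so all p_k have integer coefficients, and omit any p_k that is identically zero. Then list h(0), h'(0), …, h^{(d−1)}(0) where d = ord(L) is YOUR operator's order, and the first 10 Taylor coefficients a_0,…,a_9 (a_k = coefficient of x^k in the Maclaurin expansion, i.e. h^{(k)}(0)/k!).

L = (4 + 8·x)·Dx + (-1 + 4·x + 4·x^2)·Dx^2  (order 2).
h: a_k = 0, 4, 8, 80/3, 96, 1856/5, 4480/3, 43264/7, 26112, 1008640/9, …
ICs: h(0) = 0, h′(0) = 4.

f: a_k = 4, 8, 16, 32, 64, 128, 256, 512, 1024, 2048, …
Change of var in L_f (x↦r) gives L₀.
h=∫₀ˣh₀: take L = L₀·Dx.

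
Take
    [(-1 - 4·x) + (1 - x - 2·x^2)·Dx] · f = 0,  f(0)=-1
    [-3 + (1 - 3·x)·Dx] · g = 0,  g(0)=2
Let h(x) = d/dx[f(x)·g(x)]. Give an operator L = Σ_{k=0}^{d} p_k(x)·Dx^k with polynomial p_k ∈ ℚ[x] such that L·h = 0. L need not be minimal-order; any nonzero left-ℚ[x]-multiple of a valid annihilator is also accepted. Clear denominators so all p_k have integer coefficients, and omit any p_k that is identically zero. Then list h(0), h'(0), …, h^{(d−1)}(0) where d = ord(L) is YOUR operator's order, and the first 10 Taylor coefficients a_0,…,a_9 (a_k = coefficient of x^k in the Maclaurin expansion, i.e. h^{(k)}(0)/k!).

f: a_k = -1, -1, -3, -5, -11, -21, -43, -85, -171, -341, …
g: a_k = 2, 6, 18, 54, 162, 486, 1458, 4374, 13122, 39366, …
Sym-product of L_f,L_g gives L₀ (≤ ord 1).
Derive L from L₀ (diff closure).
L = (15 - 30·x - 69·x^2 + 48·x^3 + 216·x^4) + (-2 + 9·x + 3·x^2 - 47·x^3 + 15·x^4 + 54·x^5)·Dx  (order 1).
h: a_k = -8, -60, -300, -1288, -5040, -18660, -66500, -230736, -784872, -2629900, …
ICs: h(0) = -8.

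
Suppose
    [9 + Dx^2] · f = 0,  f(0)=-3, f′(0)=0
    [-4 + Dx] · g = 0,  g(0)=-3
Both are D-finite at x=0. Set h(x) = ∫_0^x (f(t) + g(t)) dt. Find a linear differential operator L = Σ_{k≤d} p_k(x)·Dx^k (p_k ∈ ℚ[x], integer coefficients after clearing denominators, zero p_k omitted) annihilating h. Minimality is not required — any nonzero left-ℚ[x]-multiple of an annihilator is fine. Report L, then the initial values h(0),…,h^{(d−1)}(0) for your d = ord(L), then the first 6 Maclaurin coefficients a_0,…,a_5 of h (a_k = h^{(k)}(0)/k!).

f: a_k = -3, 0, 27/2, 0, -81/8, 0, …
g: a_k = -3, -12, -24, -32, -32, -128/5, …
Weyl lclm of L_f,L_g ⇒ L₀ (ord ≤ 3).
Integrate: L := L₀·Dx.
L = -36·Dx + 9·Dx^2 - 4·Dx^3 + Dx^4  (order 4).
h: a_k = 0, -6, -6, -7/2, -8, -337/40, …
ICs: h(0) = 0, h′(0) = -6, h′′(0) = -12, h′′′(0) = -21.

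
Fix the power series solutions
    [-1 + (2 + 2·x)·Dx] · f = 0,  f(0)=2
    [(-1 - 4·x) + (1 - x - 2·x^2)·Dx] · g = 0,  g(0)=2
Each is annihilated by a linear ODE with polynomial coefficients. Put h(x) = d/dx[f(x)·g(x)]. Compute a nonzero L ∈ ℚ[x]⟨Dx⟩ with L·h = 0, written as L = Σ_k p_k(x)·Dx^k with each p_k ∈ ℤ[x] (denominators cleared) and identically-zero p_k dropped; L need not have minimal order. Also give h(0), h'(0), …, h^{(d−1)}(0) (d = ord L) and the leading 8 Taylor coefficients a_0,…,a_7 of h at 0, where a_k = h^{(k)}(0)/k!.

f: a_k = 2, 1, -1/4, 1/8, -5/64, 7/128, -21/512, 33/1024, …
g: a_k = 2, 2, 6, 10, 22, 42, 86, 170, …
f·g: L₀ = L_f ⊗_s L_g, ord ≤ 1·1.
h₀' ⇒ L via d/dx closure of L₀.
L = (9 + 20·x + 20·x^2) + (-2 - 2·x + 8·x^2 + 8·x^3)·Dx  (order 1).
h: a_k = 6, 27, 309/4, 1683/8, 33345/64, 160749/128, 1497321/512, 6851331/1024, …
ICs: h(0) = 6.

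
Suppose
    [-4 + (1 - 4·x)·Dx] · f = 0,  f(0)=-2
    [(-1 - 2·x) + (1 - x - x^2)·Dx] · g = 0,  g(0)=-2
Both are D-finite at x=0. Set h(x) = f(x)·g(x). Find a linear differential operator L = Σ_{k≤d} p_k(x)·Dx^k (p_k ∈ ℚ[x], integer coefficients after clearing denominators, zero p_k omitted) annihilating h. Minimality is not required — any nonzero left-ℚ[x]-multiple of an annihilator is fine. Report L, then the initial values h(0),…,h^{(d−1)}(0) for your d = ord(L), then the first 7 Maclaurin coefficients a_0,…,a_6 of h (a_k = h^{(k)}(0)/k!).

L = (-5 + 6·x + 12·x^2) + (1 - 5·x + 3·x^2 + 4·x^3)·Dx  (order 1).
h: a_k = 4, 20, 88, 364, 1476, 5936, 23796, …
ICs: h(0) = 4.

f: a_k = -2, -8, -32, -128, -512, -2048, -8192, …
g: a_k = -2, -2, -4, -6, -10, -16, -26, …
Sym-product of L_f,L_g gives L₀ (≤ ord 1).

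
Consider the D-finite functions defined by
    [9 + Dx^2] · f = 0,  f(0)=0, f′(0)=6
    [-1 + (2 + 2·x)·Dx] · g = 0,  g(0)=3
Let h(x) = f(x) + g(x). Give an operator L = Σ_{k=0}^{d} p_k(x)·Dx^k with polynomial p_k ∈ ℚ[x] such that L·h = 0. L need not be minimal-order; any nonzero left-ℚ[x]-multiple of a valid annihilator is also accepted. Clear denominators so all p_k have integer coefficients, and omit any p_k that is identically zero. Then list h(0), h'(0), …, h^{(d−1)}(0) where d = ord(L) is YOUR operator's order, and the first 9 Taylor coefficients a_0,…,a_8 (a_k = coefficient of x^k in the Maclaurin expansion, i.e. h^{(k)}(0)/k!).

f: a_k = 0, 6, 0, -9, 0, 81/20, 0, -243/280, 0, …
g: a_k = 3, 3/2, -3/8, 3/16, -15/128, 21/256, -63/1024, 99/2048, -1287/32768, …
h₀=f+g: left-lcm gives L₀, ord ≤ 3.
L = (-351 - 648·x - 324·x^2) + (630 + 1926·x + 1944·x^2 + 648·x^3)·Dx + (-39 - 72·x - 36·x^2)·Dx^2 + (70 + 214·x + 216·x^2 + 72·x^3)·Dx^3  (order 3).
h: a_k = 3, 15/2, -3/8, -141/16, -15/128, 5289/1280, -63/1024, -58743/71680, -1287/32768, …
ICs: h(0) = 3, h′(0) = 15/2, h′′(0) = -3/4.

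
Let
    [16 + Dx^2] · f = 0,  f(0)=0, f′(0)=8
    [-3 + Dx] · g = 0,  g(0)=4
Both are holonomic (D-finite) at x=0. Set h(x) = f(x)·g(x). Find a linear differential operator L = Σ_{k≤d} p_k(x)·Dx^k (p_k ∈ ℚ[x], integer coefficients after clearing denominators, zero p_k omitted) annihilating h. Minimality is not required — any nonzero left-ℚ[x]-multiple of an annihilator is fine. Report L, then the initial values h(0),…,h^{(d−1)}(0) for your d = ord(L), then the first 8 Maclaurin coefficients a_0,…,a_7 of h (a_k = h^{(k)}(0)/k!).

f: a_k = 0, 8, 0, -64/3, 0, 256/15, 0, -2048/315, …
g: a_k = 4, 12, 18, 18, 27/2, 81/10, 81/20, 243/140, …
L₀ := L_f ⊗_s L_g (sym. prod.), ord ≤ 2.
L = 25 - 6·Dx + Dx^2  (order 2).
h: a_k = 0, 32, 96, 176/3, -112, -3116/15, -572/5, 8062/315, …
ICs: h(0) = 0, h′(0) = 32.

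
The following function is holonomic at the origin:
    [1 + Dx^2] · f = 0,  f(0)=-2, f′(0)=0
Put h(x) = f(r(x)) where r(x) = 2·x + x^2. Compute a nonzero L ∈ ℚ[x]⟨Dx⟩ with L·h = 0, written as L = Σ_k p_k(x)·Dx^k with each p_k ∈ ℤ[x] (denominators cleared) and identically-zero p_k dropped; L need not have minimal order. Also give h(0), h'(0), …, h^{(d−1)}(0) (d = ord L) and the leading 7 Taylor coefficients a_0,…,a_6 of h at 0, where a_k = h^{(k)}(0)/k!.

f: a_k = -2, 0, 1, 0, -1/12, 0, 1/360, …
h₀=f(r): pull back L_f along r ⇒ L₀.
L = (4 + 12·x + 12·x^2 + 4·x^3) - Dx + (1 + x)·Dx^2  (order 2).
h: a_k = -2, 0, 4, 4, -1/3, -8/3, -82/45, …
ICs: h(0) = -2, h′(0) = 0.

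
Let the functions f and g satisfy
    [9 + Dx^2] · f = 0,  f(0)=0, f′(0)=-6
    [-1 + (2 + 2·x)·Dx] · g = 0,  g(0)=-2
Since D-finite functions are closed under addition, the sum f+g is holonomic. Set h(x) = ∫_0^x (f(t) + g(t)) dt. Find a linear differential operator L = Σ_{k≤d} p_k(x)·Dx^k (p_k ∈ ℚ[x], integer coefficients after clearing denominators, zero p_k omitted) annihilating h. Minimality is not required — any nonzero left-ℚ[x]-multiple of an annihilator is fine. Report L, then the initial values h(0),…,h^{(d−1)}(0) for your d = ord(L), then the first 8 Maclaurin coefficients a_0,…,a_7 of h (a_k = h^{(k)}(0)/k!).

L = (-351 - 648·x - 324·x^2)·Dx + (630 + 1926·x + 1944·x^2 + 648·x^3)·Dx^2 + (-39 - 72·x - 36·x^2)·Dx^3 + (70 + 214·x + 216·x^2 + 72·x^3)·Dx^4  (order 4).
h: a_k = 0, -2, -7/2, 1/12, 71/32, 1/64, -2627/3840, 3/512, …
ICs: h(0) = 0, h′(0) = -2, h′′(0) = -7, h′′′(0) = 1/2.

f: a_k = 0, -6, 0, 9, 0, -81/20, 0, 243/280, …
g: a_k = -2, -1, 1/4, -1/8, 5/64, -7/128, 21/512, -33/1024, …
Weyl lclm of L_f,L_g ⇒ L₀ (ord ≤ 3).
h=∫₀ˣh₀: take L = L₀·Dx.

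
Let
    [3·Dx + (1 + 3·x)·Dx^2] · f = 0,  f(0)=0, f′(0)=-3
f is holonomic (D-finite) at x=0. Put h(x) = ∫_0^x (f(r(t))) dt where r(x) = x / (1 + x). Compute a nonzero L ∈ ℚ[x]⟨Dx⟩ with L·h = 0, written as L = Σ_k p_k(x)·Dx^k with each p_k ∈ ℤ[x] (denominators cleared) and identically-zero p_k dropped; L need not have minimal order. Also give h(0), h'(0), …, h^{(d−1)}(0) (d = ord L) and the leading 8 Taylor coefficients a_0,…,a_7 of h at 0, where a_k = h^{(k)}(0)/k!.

L = (5 + 8·x)·Dx^2 + (1 + 5·x + 4·x^2)·Dx^3  (order 3).
h: a_k = 0, 0, -3/2, 5/2, -21/4, 51/4, -341/10, 195/2, …
ICs: h(0) = 0, h′(0) = 0, h′′(0) = -3.

f: a_k = 0, -3, 9/2, -9, 81/4, -243/5, 243/2, -2187/7, …
Substitute x→r, Dx→(1/r')Dx; clear ⇒ L₀.
Integrate: L := L₀·Dx.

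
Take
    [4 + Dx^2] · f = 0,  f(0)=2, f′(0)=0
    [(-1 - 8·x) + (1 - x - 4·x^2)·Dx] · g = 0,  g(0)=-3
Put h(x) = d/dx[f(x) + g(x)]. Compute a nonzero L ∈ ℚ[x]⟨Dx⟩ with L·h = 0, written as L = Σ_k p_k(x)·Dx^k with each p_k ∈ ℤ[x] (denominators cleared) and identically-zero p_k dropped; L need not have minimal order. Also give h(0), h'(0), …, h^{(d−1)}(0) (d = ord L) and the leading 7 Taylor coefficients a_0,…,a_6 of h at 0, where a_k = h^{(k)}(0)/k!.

L = (1472 + 8672·x + 38224·x^2 + 28480·x^3 + 58880·x^4 + 9216·x^5 + 12288·x^6) + (-116 - 892·x + 504·x^2 + 2312·x^3 + 5920·x^4 + 10368·x^5 + 3584·x^6 + 4096·x^7)·Dx + (368 + 2168·x + 9556·x^2 + 7120·x^3 + 14720·x^4 + 2304·x^5 + 3072·x^6)·Dx^2 + (-29 - 223·x + 126·x^2 + 578·x^3 + 1480·x^4 + 2592·x^5 + 896·x^6 + 1024·x^7)·Dx^3  (order 3).
h: a_k = -3, -38, -81, -1028/3, -975, -48886/15, -9261, …
ICs: h(0) = -3, h′(0) = -38, h′′(0) = -162.

f: a_k = 2, 0, -4, 0, 4/3, 0, -8/45, …
g: a_k = -3, -3, -15, -27, -87, -195, -543, …
h₀=f+g: left-lcm gives L₀, ord ≤ 3.
Differentiate: ansatz ord ≤ ord L₀ ⇒ L.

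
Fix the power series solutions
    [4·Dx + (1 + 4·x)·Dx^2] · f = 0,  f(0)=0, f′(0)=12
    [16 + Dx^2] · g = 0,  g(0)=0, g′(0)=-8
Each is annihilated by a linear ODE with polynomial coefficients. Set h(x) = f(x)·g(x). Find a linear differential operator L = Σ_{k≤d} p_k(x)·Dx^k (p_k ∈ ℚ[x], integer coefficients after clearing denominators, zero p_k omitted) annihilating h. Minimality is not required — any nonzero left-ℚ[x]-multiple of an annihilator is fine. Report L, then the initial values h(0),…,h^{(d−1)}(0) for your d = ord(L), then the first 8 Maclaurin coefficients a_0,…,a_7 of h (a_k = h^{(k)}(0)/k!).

f: a_k = 0, 12, -24, 64, -192, 3072/5, -2048, 49152/7, …
g: a_k = 0, -8, 0, 64/3, 0, -256/15, 0, 2048/315, …
Product ⇒ symmetric product L₀, ord ≤ 4.
L = (-768 + 6144·x + 77824·x^2 + 262144·x^3 + 262144·x^4) + (256 + 5120·x + 24576·x^2 + 32768·x^3)·Dx + (1280·x + 10752·x^2 + 32768·x^3 + 32768·x^4)·Dx^2 + (16 + 320·x + 1536·x^2 + 2048·x^3)·Dx^3 + (3 + 56·x + 368·x^2 + 1024·x^3 + 1024·x^4)·Dx^4  (order 4).
h: a_k = 0, 0, -96, 192, -256, 1024, -11264/3, 63488/5, …
ICs: h(0) = 0, h′(0) = 0, h′′(0) = -192, h′′′(0) = 1152.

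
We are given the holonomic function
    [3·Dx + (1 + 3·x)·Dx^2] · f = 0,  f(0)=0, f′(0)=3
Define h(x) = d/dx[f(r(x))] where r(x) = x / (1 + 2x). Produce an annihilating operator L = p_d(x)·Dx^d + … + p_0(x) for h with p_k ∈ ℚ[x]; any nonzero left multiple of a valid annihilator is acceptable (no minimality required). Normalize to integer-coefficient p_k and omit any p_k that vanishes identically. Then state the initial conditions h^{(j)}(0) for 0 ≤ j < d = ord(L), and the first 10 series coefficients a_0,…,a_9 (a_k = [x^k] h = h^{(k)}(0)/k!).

f: a_k = 0, 3, -9/2, 9, -81/4, 243/5, -243/2, 2187/7, -6561/8, 2187, …
h₀=f(r): pull back L_f along r ⇒ L₀.
Derive L from L₀ (diff closure).
L = (7 + 20·x) + (1 + 7·x + 10·x^2)·Dx  (order 1).
h: a_k = 3, -21, 117, -609, 3093, -15561, 77997, -390369, 1952613, -9764601, …
ICs: h(0) = 3.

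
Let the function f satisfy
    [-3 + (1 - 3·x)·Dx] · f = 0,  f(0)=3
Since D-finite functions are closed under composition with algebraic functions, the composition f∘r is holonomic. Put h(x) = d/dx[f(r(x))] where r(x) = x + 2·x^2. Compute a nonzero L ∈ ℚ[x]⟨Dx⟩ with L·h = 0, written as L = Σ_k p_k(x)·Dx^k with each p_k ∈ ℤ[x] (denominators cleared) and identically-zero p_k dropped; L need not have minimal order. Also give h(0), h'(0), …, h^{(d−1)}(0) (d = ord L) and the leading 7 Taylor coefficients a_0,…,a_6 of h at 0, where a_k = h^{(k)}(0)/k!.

f: a_k = 3, 9, 27, 81, 243, 729, 2187, …
f∘r: x↦r, Dx↦Dx/r' in L_f ⇒ L₀.
h₀' ⇒ L via d/dx closure of L₀.
L = (10 + 36·x + 72·x^2) + (-1 - x + 18·x^2 + 24·x^3)·Dx  (order 1).
h: a_k = 9, 90, 567, 3348, 18225, 95742, 488187, …
ICs: h(0) = 9.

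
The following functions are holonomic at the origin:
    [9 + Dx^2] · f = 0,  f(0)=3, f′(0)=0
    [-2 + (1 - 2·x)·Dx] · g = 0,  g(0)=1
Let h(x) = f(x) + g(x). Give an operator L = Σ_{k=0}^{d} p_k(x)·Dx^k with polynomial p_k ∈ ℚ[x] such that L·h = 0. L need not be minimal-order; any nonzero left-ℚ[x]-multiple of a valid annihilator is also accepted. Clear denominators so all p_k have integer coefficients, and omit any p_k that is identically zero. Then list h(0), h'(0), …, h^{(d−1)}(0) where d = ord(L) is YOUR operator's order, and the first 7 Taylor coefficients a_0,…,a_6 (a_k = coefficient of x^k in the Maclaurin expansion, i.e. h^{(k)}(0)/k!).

f: a_k = 3, 0, -27/2, 0, 81/8, 0, -243/80, …
g: a_k = 1, 2, 4, 8, 16, 32, 64, …
L₀ := lclm(L_f,L_g); ord L₀ ≤ 2+1.
L = (-594 + 648·x - 648·x^2) + (153 - 630·x + 972·x^2 - 648·x^3)·Dx + (-66 + 72·x - 72·x^2)·Dx^2 + (17 - 70·x + 108·x^2 - 72·x^3)·Dx^3  (order 3).
h: a_k = 4, 2, -19/2, 8, 209/8, 32, 4877/80, …
ICs: h(0) = 4, h′(0) = 2, h′′(0) = -19.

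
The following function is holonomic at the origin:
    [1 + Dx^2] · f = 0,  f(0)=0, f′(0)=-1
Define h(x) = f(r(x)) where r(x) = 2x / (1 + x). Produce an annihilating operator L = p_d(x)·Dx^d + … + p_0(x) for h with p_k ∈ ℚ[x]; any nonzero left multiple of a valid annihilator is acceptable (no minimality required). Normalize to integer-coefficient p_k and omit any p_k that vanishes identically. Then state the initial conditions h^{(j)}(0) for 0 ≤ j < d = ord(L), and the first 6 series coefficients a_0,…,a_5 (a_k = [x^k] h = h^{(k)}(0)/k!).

f: a_k = 0, -1, 0, 1/6, 0, -1/120, …
h₀=f(r): pull back L_f along r ⇒ L₀.
L = 4 + (2 + 6·x + 6·x^2 + 2·x^3)·Dx + (1 + 4·x + 6·x^2 + 4·x^3 + x^4)·Dx^2  (order 2).
h: a_k = 0, -2, 2, -2/3, -2, 86/15, …
ICs: h(0) = 0, h′(0) = -2.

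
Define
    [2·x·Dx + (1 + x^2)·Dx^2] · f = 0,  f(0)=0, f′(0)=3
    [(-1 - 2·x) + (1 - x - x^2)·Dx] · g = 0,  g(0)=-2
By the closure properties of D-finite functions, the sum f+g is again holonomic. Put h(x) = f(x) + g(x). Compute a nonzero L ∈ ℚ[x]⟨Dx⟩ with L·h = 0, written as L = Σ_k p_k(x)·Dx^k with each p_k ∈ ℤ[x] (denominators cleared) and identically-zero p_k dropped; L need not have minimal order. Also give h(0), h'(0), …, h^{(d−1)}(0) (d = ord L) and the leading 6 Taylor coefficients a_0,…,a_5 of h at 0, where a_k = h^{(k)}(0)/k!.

f: a_k = 0, 3, 0, -1, 0, 3/5, …
g: a_k = -2, -2, -4, -6, -10, -16, …
f+g: L₀ = lclm(L_f,L_g), ord ≤ 2+1.
L = (4 - 16·x - 64·x^2 - 72·x^3 - 66·x^4 - 6·x^6)·Dx + (-10 - 24·x - 28·x^2 - 60·x^3 - 65·x^4 - 50·x^5 - 3·x^6 - 6·x^7)·Dx^2 + (2 + 2·x + 2·x^2 - 8·x^3 - 5·x^4 - 11·x^5 - 6·x^6 - x^7 - x^8)·Dx^3  (order 3).
h: a_k = -2, 1, -4, -7, -10, -77/5, …
ICs: h(0) = -2, h′(0) = 1, h′′(0) = -8.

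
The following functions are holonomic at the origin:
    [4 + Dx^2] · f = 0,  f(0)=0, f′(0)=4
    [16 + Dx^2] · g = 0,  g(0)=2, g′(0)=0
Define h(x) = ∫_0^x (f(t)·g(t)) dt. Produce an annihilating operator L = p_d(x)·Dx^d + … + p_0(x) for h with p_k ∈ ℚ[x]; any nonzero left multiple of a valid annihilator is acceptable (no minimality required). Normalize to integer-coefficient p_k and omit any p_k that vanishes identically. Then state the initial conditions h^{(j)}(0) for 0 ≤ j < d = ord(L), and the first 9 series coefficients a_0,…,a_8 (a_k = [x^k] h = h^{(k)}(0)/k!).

f: a_k = 0, 4, 0, -8/3, 0, 8/15, 0, -16/315, 0, …
g: a_k = 2, 0, -16, 0, 64/3, 0, -512/45, 0, 1024/315, …
L₀ := L_f ⊗_s L_g (sym. prod.), ord ≤ 4.
∫: right-multiply L₀ by Dx.
L = 144·Dx + 40·Dx^3 + Dx^5  (order 5).
h: a_k = 0, 0, 4, 0, -52/3, 0, 968/45, 0, -4372/315, …
ICs: h(0) = 0, h′(0) = 0, h′′(0) = 8, h′′′(0) = 0, h′′′′(0) = -416.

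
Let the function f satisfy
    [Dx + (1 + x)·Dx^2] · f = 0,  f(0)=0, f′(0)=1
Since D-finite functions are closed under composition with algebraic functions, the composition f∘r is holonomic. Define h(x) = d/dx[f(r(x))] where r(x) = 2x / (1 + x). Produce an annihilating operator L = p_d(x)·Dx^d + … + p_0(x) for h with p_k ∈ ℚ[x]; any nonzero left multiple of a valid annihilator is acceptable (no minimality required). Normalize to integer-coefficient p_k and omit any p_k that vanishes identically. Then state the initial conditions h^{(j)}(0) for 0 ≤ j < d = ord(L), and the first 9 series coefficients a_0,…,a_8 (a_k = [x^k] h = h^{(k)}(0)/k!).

L = (4 + 6·x) + (1 + 4·x + 3·x^2)·Dx  (order 1).
h: a_k = 2, -8, 26, -80, 242, -728, 2186, -6560, 19682, …
ICs: h(0) = 2.

f: a_k = 0, 1, -1/2, 1/3, -1/4, 1/5, -1/6, 1/7, -1/8, …
L₀ from L_f via x↦r, Dx↦r'^{-1}Dx.
h₀' ⇒ L via d/dx closure of L₀.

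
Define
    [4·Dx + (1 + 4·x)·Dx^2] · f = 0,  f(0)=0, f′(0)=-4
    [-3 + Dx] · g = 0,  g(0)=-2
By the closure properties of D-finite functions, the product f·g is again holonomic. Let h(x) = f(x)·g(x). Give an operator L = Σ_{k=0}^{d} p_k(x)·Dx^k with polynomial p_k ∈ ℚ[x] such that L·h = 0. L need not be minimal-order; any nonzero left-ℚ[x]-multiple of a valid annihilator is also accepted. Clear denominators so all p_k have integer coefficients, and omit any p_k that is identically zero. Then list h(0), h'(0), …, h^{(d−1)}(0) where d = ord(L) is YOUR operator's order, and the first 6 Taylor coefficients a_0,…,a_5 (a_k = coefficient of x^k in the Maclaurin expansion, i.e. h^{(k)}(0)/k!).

L = (-3 + 36·x) + (-2 - 24·x)·Dx + (1 + 4·x)·Dx^2  (order 2).
h: a_k = 0, 8, 8, 92/3, -36, 863/5, …
ICs: h(0) = 0, h′(0) = 8.

f: a_k = 0, -4, 8, -64/3, 64, -1024/5, …
g: a_k = -2, -6, -9, -9, -27/4, -81/20, …
Sym-product of L_f,L_g gives L₀ (≤ ord 2).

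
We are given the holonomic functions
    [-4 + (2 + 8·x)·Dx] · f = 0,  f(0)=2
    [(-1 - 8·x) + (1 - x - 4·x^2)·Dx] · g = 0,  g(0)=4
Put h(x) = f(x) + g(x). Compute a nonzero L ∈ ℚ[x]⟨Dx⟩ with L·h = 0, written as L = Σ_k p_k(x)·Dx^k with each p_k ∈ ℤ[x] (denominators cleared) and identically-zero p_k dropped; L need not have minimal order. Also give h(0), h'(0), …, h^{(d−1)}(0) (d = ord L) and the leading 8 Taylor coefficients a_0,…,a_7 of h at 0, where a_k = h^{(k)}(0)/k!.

L = (24 + 156·x + 336·x^2 + 640·x^3) + (-14 - 96·x - 420·x^2 - 1184·x^3 - 1600·x^4)·Dx + (-1 + 11·x + 90·x^2 + 24·x^3 - 544·x^4 - 640·x^5)·Dx^2  (order 2).
h: a_k = 6, 8, 16, 44, 96, 316, 556, 2292, …
ICs: h(0) = 6, h′(0) = 8.

f: a_k = 2, 4, -4, 8, -20, 56, -168, 528, …
g: a_k = 4, 4, 20, 36, 116, 260, 724, 1764, …
h₀=f+g: left-lcm gives L₀, ord ≤ 2.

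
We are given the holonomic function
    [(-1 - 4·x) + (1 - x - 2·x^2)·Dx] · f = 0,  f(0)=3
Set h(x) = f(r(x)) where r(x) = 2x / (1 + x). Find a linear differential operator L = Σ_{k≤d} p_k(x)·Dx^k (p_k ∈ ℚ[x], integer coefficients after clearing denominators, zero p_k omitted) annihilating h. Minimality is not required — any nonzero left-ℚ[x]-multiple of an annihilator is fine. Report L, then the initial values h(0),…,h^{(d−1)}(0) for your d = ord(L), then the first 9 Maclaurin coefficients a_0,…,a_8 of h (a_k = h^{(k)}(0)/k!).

L = (2 + 18·x) + (-1 - x + 9·x^2 + 9·x^3)·Dx  (order 1).
h: a_k = 3, 6, 30, 54, 270, 486, 2430, 4374, 21870, …
ICs: h(0) = 3.

f: a_k = 3, 3, 9, 15, 33, 63, 129, 255, 513, …
Substitute x→r, Dx→(1/r')Dx; clear ⇒ L₀.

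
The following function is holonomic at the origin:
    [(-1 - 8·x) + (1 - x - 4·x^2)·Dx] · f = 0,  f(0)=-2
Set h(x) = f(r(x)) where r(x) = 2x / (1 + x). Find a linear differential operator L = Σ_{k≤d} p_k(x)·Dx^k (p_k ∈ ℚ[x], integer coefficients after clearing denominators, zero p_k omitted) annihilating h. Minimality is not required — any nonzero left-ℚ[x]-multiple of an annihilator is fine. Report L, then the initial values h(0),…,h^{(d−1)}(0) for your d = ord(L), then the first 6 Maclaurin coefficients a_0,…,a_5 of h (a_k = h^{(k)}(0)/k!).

L = (2 + 34·x) + (-1 - x + 17·x^2 + 17·x^3)·Dx  (order 1).
h: a_k = -2, -4, -36, -68, -612, -1156, …
ICs: h(0) = -2.

f: a_k = -2, -2, -10, -18, -58, -130, …
Substitute x→r, Dx→(1/r')Dx; clear ⇒ L₀.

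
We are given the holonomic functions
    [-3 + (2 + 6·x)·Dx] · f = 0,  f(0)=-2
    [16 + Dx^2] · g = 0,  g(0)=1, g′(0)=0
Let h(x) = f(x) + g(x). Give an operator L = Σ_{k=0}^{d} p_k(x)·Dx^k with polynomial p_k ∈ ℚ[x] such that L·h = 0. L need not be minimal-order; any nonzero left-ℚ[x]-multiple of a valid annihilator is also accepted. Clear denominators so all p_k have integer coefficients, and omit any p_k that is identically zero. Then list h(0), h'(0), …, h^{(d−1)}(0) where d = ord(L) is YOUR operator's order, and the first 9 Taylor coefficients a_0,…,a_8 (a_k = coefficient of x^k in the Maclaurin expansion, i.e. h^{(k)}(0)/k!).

L = (-4368 - 18432·x - 27648·x^2) + (1760 + 17568·x + 55296·x^2 + 55296·x^3)·Dx + (-273 - 1152·x - 1728·x^2)·Dx^2 + (110 + 1098·x + 3456·x^2 + 3456·x^3)·Dx^3  (order 3).
h: a_k = -1, -3, -23/4, -27/8, 3263/192, -1701/128, 557833/23040, -72171/1024, 895009343/5160960, …
ICs: h(0) = -1, h′(0) = -3, h′′(0) = -23/2.

f: a_k = -2, -3, 9/4, -27/8, 405/64, -1701/128, 15309/512, -72171/1024, 2814669/16384, …
g: a_k = 1, 0, -8, 0, 32/3, 0, -256/45, 0, 512/315, …
f+g: L₀ = lclm(L_f,L_g), ord ≤ 1+2.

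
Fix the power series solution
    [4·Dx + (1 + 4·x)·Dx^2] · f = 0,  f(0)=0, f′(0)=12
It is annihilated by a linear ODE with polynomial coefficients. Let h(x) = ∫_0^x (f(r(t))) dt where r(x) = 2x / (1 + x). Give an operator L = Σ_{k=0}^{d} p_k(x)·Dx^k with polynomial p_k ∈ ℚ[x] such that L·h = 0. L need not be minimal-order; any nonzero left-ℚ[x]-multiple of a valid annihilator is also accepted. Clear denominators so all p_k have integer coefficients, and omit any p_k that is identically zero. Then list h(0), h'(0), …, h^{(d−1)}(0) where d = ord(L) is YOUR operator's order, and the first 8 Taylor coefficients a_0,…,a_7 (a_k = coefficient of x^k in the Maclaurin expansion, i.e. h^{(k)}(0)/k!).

f: a_k = 0, 12, -24, 64, -192, 3072/5, -2048, 49152/7, …
Substitute x→r, Dx→(1/r')Dx; clear ⇒ L₀.
∫: right-multiply L₀ by Dx.
L = (10 + 18·x)·Dx^2 + (1 + 10·x + 9·x^2)·Dx^3  (order 3).
h: a_k = 0, 0, 12, -40, 182, -984, 29524/5, -37960, …
ICs: h(0) = 0, h′(0) = 0, h′′(0) = 24.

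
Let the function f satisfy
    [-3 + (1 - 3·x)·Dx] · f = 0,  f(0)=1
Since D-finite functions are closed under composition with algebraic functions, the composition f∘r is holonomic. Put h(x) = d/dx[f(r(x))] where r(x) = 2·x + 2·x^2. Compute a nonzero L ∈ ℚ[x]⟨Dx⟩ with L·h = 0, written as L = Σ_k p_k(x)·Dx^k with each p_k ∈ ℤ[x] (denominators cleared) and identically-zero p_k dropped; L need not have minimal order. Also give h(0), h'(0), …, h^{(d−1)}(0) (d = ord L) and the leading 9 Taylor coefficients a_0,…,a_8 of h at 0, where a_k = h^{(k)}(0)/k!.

f: a_k = 1, 3, 9, 27, 81, 243, 729, 2187, 6561, …
Substitute x→r, Dx→(1/r')Dx; clear ⇒ L₀.
Derive L from L₀ (diff closure).
L = (14 + 36·x + 36·x^2) + (-1 + 4·x + 18·x^2 + 12·x^3)·Dx  (order 1).
h: a_k = 6, 84, 864, 7920, 68040, 561168, 4499712, 35344512, 273287520, …
ICs: h(0) = 6.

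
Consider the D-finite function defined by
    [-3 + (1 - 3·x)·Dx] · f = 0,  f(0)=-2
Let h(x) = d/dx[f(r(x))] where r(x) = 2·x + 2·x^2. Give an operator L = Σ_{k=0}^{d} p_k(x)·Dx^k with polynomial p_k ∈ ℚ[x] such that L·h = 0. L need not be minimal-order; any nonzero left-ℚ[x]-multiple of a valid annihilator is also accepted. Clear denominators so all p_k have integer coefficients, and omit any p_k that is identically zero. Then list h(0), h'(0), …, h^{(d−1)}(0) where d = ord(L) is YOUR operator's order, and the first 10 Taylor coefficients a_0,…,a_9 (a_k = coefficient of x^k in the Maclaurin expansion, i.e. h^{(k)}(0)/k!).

L = (14 + 36·x + 36·x^2) + (-1 + 4·x + 18·x^2 + 12·x^3)·Dx  (order 1).
h: a_k = -12, -168, -1728, -15840, -136080, -1122336, -8999424, -70689024, -546575040, -4174001280, …
ICs: h(0) = -12.

f: a_k = -2, -6, -18, -54, -162, -486, -1458, -4374, -13122, -39366, …
L₀ from L_f via x↦r, Dx↦r'^{-1}Dx.
h=h₀': d/dx-closure on L₀ ⇒ L.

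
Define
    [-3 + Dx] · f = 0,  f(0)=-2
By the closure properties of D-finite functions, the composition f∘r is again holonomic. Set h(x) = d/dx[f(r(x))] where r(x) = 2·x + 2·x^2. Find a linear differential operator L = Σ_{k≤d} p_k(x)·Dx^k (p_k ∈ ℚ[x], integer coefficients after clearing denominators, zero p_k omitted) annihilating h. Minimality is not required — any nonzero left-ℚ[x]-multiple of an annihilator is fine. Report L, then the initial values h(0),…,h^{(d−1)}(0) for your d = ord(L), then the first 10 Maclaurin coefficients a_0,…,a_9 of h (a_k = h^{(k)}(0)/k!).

f: a_k = -2, -6, -9, -9, -27/4, -81/20, -81/40, -243/280, -729/2240, -243/2240, …
f∘r: x↦r, Dx↦Dx/r' in L_f ⇒ L₀.
Derive L from L₀ (diff closure).
L = (8 + 24·x + 24·x^2) + (-1 - 2·x)·Dx  (order 1).
h: a_k = -12, -96, -432, -1440, -3888, -44928/5, -91584/5, -1178496/35, -396576/7, -3089664/35, …
ICs: h(0) = -12.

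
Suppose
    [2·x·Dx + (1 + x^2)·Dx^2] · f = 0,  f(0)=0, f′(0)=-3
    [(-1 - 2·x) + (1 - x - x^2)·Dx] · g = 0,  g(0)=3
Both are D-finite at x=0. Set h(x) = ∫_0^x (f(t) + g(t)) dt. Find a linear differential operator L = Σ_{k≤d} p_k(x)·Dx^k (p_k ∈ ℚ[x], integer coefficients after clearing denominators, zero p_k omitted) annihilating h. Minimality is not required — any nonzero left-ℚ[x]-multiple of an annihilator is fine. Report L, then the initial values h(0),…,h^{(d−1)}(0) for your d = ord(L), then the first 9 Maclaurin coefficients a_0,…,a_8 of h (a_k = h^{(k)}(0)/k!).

f: a_k = 0, -3, 0, 1, 0, -3/5, 0, 3/7, 0, …
g: a_k = 3, 3, 6, 9, 15, 24, 39, 63, 102, …
f+g: L₀ = lclm(L_f,L_g), ord ≤ 2+1.
h=∫₀ˣh₀: take L = L₀·Dx.
L = (4 - 16·x - 64·x^2 - 72·x^3 - 66·x^4 - 6·x^6)·Dx^2 + (-10 - 24·x - 28·x^2 - 60·x^3 - 65·x^4 - 50·x^5 - 3·x^6 - 6·x^7)·Dx^3 + (2 + 2·x + 2·x^2 - 8·x^3 - 5·x^4 - 11·x^5 - 6·x^6 - x^7 - x^8)·Dx^4  (order 4).
h: a_k = 0, 3, 0, 2, 5/2, 3, 39/10, 39/7, 111/14, …
ICs: h(0) = 0, h′(0) = 3, h′′(0) = 0, h′′′(0) = 12.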